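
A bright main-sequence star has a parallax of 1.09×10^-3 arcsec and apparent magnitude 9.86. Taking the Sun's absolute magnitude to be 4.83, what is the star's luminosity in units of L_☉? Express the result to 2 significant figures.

L/L_☉ ≈ 82

d = 1/p = 1/1.09×10^-3″ = 917.4 pc
M = m − 5 log₁₀ d + 5 = 9.86 − 5·2.9626 + 5 = 0.047
M − M_☉ = 0.047 − 4.83 = -4.783
L/L_☉ = 10^(−0.4 × -4.783) = 81.87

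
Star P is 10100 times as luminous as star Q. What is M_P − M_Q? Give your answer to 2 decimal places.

M_P − M_Q ≈ -10.01

Pogson: ΔM = −2.5 log₁₀(ratio) = −2.5 log₁₀(10100) = −2.5 × 4.0043 = -10.011
Star P is brighter, so it has the smaller magnitude: the difference is negative.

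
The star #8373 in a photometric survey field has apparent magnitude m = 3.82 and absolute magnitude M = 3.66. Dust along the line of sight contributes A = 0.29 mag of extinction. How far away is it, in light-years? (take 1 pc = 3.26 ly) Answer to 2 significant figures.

d ≈ 31 ly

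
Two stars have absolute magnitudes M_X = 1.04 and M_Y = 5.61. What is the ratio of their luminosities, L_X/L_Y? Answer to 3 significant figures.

L_X/L_Y ≈ 67.3

ΔM = M_X − M_Y = -4.57
L_X/L_Y = 10^(−0.4 ΔM) = 10^1.828 = 67.30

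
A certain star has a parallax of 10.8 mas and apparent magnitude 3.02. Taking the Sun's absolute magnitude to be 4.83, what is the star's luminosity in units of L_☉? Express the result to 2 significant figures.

d = 1/p = 1000/10.8 mas = 92.59 pc
M = m − 5 log₁₀ d + 5 = 3.02 − 5·1.9666 + 5 = -1.813
M − M_☉ = -1.813 − 4.83 = -6.643
L/L_☉ = 10^(−0.4 × -6.643) = 454.1

L/L_☉ ≈ 450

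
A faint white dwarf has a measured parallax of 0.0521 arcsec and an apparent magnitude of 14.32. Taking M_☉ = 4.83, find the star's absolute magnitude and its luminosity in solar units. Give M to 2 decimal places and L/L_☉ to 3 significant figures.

d = 1/p = 1/0.0521″ = 19.19 pc
M = m − 5 log₁₀ d + 5 = 14.32 − 5·1.2832 + 5 = 12.904
M − M_☉ = 12.904 − 4.83 = 8.074
L/L_☉ = 10^(−0.4 × 8.074) = 5.893×10^-4

M ≈ 12.90; L/L_☉ ≈ 5.89×10^-4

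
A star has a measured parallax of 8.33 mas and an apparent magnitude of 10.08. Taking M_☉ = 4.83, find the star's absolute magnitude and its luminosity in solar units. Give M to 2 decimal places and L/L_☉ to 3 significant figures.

M ≈ 4.68; L/L_☉ ≈ 1.14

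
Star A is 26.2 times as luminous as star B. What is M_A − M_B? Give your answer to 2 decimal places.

M_A − M_B ≈ -3.55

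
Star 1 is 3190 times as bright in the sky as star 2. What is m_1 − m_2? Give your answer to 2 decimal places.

m_1 − m_2 ≈ -8.76

Pogson: Δm = −2.5 log₁₀(ratio) = −2.5 log₁₀(3190) = −2.5 × 3.5038 = -8.759
Star 1 is brighter, so it has the smaller magnitude: the difference is negative.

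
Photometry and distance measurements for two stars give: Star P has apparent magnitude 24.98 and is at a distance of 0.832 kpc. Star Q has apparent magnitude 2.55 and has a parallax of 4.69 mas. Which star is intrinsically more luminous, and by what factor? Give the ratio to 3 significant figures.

Star Q is more luminous, by a factor of 6.16×10^7.

Star P: d = 0.832 kpc = 832.0 pc
Star P: M = m − 5 log₁₀ d + 5 = 24.98 − 5·2.9201 + 5 = 15.379
Star Q: p = 4.69 mas = 4.69×10^-3″ → d = 1/p = 213.2 pc
Star Q: M = m − 5 log₁₀ d + 5 = 2.55 − 5·2.3288 + 5 = -4.094
ΔM = M_P − M_Q = 15.379 − (-4.094) = 19.474; smaller M is more luminous → Star Q.
L ratio = 10^(0.4 |ΔM|) = 10^7.789 = 6.158×10^7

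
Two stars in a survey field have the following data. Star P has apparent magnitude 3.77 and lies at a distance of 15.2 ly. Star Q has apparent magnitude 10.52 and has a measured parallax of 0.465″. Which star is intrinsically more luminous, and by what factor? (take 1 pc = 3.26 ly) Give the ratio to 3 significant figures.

Star P is more luminous, by a factor of 2360.

Star P: d = 15.2 ly / 3.26 = 4.663 pc
Star P: M = m − 5 log₁₀ d + 5 = 3.77 − 5·0.6686 + 5 = 5.427
Star Q: d = 1/p = 1/0.465″ = 2.151 pc
Star Q: M = m − 5 log₁₀ d + 5 = 10.52 − 5·0.3325 + 5 = 13.857
ΔM = M_P − M_Q = 5.427 − (13.857) = -8.430; smaller M is more luminous → Star P.
L ratio = 10^(0.4 |ΔM|) = 10^3.372 = 2356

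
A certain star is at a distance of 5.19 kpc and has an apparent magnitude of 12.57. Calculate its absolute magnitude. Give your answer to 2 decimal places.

M ≈ -1.01

d = 5.19 kpc = 5190 pc
5 log₁₀(d/10 pc) = 5 log₁₀(5190) − 5 = 13.576
M = m − 5 log₁₀(d/10) = 12.57 − 13.576 = -1.006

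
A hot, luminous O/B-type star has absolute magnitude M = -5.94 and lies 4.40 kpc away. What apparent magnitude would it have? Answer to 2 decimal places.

m ≈ 7.28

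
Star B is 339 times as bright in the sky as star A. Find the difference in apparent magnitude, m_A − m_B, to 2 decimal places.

m_A − m_B ≈ 6.33

Pogson: Δm = −2.5 log₁₀(ratio) = −2.5 log₁₀(339) = −2.5 × 2.5302 = -6.325
Star B is brighter so has the smaller magnitude: m_A − m_B is positive.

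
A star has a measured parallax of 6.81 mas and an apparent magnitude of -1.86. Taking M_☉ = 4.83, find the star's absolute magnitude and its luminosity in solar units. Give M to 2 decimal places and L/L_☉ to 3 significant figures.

M ≈ -7.69; L/L_☉ ≈ 102000

d = 1/p = 1000/6.81 mas = 146.8 pc
M = m − 5 log₁₀ d + 5 = -1.86 − 5·2.1669 + 5 = -7.694
M − M_☉ = -7.694 − 4.83 = -12.524
L/L_☉ = 10^(−0.4 × -12.524) = 102300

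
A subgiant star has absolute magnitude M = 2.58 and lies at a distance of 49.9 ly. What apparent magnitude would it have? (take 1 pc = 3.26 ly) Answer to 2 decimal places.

m ≈ 3.50

d = 49.9 ly / 3.26 = 15.31 pc
m = M + 5 log₁₀ d − 5 = 2.58 + 5·1.1849 − 5 = 3.504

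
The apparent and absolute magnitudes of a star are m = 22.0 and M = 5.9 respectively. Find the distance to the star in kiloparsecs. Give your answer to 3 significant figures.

Distance modulus: m − M = 22.0 − (5.9) = 16.100
m − M = 5 log₁₀ d − 5
log₁₀ d = (m − M)/5 + 1 = 4.2200
d = 10^4.2200 = 16600 pc
= 16.60 kpc

d ≈ 16.6 kpc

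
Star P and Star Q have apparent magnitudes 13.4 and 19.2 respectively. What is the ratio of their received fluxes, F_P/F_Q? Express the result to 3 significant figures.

F_P/F_Q ≈ 209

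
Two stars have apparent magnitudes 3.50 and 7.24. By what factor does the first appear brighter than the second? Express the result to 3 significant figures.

31.3

Δm = 3.50 − (7.24) = -3.74
Flux ratio = 10^(−0.4 Δm) = 10^(−0.4 × -3.74) = 10^1.496 = 31.33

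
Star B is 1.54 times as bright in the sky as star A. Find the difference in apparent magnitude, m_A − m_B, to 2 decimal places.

m_A − m_B ≈ 0.47

Pogson: Δm = −2.5 log₁₀(ratio) = −2.5 log₁₀(1.54) = −2.5 × 0.1875 = -0.469
Star B is brighter so has the smaller magnitude: m_A − m_B is positive.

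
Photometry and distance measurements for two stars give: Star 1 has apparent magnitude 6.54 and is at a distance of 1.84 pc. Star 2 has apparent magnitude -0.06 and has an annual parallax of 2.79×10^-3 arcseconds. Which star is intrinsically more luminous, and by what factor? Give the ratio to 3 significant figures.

Star 1: M = m − 5 log₁₀ d + 5 = 6.54 − 5·0.2648 + 5 = 10.216
Star 2: d = 1/p = 1/2.79×10^-3″ = 358.4 pc
Star 2: M = m − 5 log₁₀ d + 5 = -0.06 − 5·2.5544 + 5 = -7.832
ΔM = M_1 − M_2 = 10.216 − (-7.832) = 18.048; smaller M is more luminous → Star 2.
L ratio = 10^(0.4 |ΔM|) = 10^7.219 = 1.656×10^7

Star 2 is more luminous, by a factor of 1.66×10^7.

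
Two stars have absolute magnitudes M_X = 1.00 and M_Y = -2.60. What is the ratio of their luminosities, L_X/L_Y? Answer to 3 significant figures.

ΔM = M_X − M_Y = 3.60
L_X/L_Y = 10^(−0.4 ΔM) = 10^-1.440 = 0.03631

L_X/L_Y ≈ 0.0363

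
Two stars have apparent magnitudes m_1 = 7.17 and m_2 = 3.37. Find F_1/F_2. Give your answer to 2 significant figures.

F_1/F_2 ≈ 0.030

Δm = 7.17 − (3.37) = 3.80
Flux ratio = 10^(−0.4 Δm) = 10^(−0.4 × 3.80) = 10^-1.520 = 0.03020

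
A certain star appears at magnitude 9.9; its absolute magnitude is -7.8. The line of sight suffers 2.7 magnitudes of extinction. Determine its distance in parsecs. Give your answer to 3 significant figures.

m − M = 5 log₁₀(d/10 pc) + A  ⇒  9.9 − (-7.8) − 2.7 = 5 log₁₀(d/10)
15.000 = 5 log₁₀(d/10)
log₁₀ d = (m − M − A)/5 + 1 = 4.0000
d = 10^4.0000 = 10000 pc

d ≈ 10000 pc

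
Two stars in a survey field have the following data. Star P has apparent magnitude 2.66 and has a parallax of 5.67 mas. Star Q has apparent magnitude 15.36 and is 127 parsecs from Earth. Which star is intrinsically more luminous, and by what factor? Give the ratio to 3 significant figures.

Star P is more luminous, by a factor of 232000.

Star P: p = 5.67 mas = 5.67×10^-3″ → d = 1/p = 176.4 pc
Star P: M = m − 5 log₁₀ d + 5 = 2.66 − 5·2.2464 + 5 = -3.572
Star Q: M = m − 5 log₁₀ d + 5 = 15.36 − 5·2.1038 + 5 = 9.841
ΔM = M_P − M_Q = -3.572 − (9.841) = -13.413; smaller M is more luminous → Star P.
L ratio = 10^(0.4 |ΔM|) = 10^5.365 = 231900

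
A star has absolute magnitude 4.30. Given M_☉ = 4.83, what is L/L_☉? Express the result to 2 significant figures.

L/L_☉ ≈ 1.6

M − M_☉ = 4.30 − 4.83 = -0.530
L/L_☉ = 10^(−0.4 (M − M_☉)) = 10^0.212 = 1.629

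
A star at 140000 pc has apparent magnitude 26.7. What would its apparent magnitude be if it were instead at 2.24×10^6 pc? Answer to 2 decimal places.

Flux ∝ 1/d², so Δm = 5 log₁₀(d₂/d₁) = 5 log₁₀(2.24×10^6/140000) = 6.021
m₂ = m₁ + Δm = 26.7 + (6.021) = 32.721

m ≈ 32.72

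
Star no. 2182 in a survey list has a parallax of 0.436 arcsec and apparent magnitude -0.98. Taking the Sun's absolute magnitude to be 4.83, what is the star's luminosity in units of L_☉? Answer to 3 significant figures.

L/L_☉ ≈ 11.1

d = 1/p = 1/0.436″ = 2.294 pc
M = m − 5 log₁₀ d + 5 = -0.98 − 5·0.3605 + 5 = 2.217
M − M_☉ = 2.217 − 4.83 = -2.613
L/L_☉ = 10^(−0.4 × -2.613) = 11.09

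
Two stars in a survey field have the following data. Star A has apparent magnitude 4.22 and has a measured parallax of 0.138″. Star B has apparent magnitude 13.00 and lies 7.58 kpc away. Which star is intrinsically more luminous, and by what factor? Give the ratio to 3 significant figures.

Star B is more luminous, by a factor of 337.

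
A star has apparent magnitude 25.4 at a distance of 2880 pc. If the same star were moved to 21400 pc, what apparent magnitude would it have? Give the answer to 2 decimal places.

m ≈ 29.76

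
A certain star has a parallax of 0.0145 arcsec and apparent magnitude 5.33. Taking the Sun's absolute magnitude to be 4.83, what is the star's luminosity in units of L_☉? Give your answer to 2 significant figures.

L/L_☉ ≈ 30

d = 1/p = 1/0.0145″ = 68.97 pc
M = m − 5 log₁₀ d + 5 = 5.33 − 5·1.8386 + 5 = 1.137
M − M_☉ = 1.137 − 4.83 = -3.693
L/L_☉ = 10^(−0.4 × -3.693) = 30.01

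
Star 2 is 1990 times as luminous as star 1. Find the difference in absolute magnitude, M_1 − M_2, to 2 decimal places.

Pogson: ΔM = −2.5 log₁₀(ratio) = −2.5 log₁₀(1990) = −2.5 × 3.2989 = -8.247
Star 2 is brighter so has the smaller magnitude: M_1 − M_2 is positive.

M_1 − M_2 ≈ 8.25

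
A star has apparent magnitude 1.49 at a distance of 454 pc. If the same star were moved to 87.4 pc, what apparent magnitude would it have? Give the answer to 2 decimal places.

Flux ∝ 1/d², so Δm = 5 log₁₀(d₂/d₁) = 5 log₁₀(87.4/454) = -3.578
m₂ = m₁ + Δm = 1.49 + (-3.578) = -2.088

m ≈ -2.09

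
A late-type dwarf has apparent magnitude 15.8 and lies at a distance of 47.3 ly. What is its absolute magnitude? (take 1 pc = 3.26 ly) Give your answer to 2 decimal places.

d = 47.3 ly / 3.26 = 14.51 pc
5 log₁₀(d/10 pc) = 5 log₁₀(14.51) − 5 = 0.808
M = m − 5 log₁₀(d/10) = 15.8 − 0.808 = 14.992

M ≈ 14.99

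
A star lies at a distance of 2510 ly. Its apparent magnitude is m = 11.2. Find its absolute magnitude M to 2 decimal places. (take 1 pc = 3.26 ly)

M ≈ 1.77

d = 2510 ly / 3.26 = 769.9 pc
5 log₁₀(d/10 pc) = 5 log₁₀(769.9) − 5 = 9.432
M = m − 5 log₁₀(d/10) = 11.2 − 9.432 = 1.768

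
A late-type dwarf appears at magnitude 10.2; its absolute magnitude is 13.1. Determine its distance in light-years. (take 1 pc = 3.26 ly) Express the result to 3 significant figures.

μ = m − M = -2.900
m − M = 5 log₁₀ d − 5
log₁₀ d = (m − M)/5 + 1 = 0.4200
d = 10^0.4200 = 2.630 pc
= 8.575 ly

d ≈ 8.57 ly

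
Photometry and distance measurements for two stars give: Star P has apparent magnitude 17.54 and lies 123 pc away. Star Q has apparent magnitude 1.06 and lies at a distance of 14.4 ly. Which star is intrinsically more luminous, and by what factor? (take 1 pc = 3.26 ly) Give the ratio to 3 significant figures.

Star Q is more luminous, by a factor of 5040.

Star P: M = m − 5 log₁₀ d + 5 = 17.54 − 5·2.0899 + 5 = 12.090
Star Q: d = 14.4 ly / 3.26 = 4.417 pc
Star Q: M = m − 5 log₁₀ d + 5 = 1.06 − 5·0.6451 + 5 = 2.834
ΔM = M_P − M_Q = 12.090 − (2.834) = 9.256; smaller M is more luminous → Star Q.
L ratio = 10^(0.4 |ΔM|) = 10^3.702 = 5041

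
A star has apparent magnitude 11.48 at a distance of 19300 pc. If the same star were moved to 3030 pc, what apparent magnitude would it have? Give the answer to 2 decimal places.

m ≈ 7.46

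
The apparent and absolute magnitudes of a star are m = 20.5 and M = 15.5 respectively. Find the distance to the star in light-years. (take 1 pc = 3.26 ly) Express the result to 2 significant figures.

Distance modulus: m − M = 20.5 − (15.5) = 5.000
m − M = 5 log₁₀ d − 5
log₁₀ d = (m − M)/5 + 1 = 2.0000
d = 10^2.0000 = 100.0 pc
= 326.0 ly

d ≈ 330 ly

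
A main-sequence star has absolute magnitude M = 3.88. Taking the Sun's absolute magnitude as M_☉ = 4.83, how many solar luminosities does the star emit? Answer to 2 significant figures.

L/L_☉ ≈ 2.4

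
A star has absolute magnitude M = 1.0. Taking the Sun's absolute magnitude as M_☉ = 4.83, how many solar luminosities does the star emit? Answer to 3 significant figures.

M − M_☉ = 1.0 − 4.83 = -3.830
L/L_☉ = 10^(−0.4 (M − M_☉)) = 10^1.532 = 34.04

L/L_☉ ≈ 34.0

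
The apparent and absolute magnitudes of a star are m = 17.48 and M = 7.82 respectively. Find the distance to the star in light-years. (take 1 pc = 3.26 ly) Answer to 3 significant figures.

d ≈ 2790 ly

μ = m − M = 9.660
m − M = 5 log₁₀ d − 5
log₁₀ d = (m − M)/5 + 1 = 2.9320
d = 10^2.9320 = 855.1 pc
= 2788 ly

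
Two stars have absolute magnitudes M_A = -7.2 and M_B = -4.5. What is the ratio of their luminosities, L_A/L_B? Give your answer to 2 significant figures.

ΔM = M_A − M_B = -2.7
L_A/L_B = 10^(−0.4 ΔM) = 10^1.080 = 12.02

L_A/L_B ≈ 12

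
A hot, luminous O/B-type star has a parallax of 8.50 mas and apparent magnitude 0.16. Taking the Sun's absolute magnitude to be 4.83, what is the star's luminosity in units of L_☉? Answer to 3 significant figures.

L/L_☉ ≈ 10200

d = 1/p = 1000/8.50 mas = 117.6 pc
M = m − 5 log₁₀ d + 5 = 0.16 − 5·2.0706 + 5 = -5.193
M − M_☉ = -5.193 − 4.83 = -10.023
L/L_☉ = 10^(−0.4 × -10.023) = 10210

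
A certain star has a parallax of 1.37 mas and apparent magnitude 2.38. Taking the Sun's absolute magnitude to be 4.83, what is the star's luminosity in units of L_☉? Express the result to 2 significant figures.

L/L_☉ ≈ 51000

d = 1/p = 1000/1.37 mas = 729.9 pc
M = m − 5 log₁₀ d + 5 = 2.38 − 5·2.8633 + 5 = -6.936
M − M_☉ = -6.936 − 4.83 = -11.766
L/L_☉ = 10^(−0.4 × -11.766) = 50880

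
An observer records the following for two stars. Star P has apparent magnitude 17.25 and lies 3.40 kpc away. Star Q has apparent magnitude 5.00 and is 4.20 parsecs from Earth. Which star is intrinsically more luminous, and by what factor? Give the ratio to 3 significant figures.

Star P: d = 3.40 kpc = 3400 pc
Star P: M = m − 5 log₁₀ d + 5 = 17.25 − 5·3.5315 + 5 = 4.593
Star Q: M = m − 5 log₁₀ d + 5 = 5.00 − 5·0.6232 + 5 = 6.884
ΔM = M_P − M_Q = 4.593 − (6.884) = -2.291; smaller M is more luminous → Star P.
L ratio = 10^(0.4 |ΔM|) = 10^0.916 = 8.250

Star P is more luminous, by a factor of 8.25.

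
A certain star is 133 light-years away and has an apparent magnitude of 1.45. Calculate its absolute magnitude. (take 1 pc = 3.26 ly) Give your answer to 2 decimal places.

d = 133 ly / 3.26 = 40.80 pc
5 log₁₀(d/10 pc) = 5 log₁₀(40.80) − 5 = 3.053
M = m − 5 log₁₀(d/10) = 1.45 − 3.053 = -1.603

M ≈ -1.60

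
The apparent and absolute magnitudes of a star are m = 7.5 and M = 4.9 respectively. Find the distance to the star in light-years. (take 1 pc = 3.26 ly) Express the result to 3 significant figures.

μ = m − M = 2.600
m − M = 5 log₁₀ d − 5
log₁₀ d = (m − M)/5 + 1 = 1.5200
d = 10^1.5200 = 33.11 pc
= 107.9 ly

d ≈ 108 ly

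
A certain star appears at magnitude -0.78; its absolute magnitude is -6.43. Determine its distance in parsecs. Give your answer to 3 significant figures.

d ≈ 135 pc

μ = m − M = 5.650
m − M = 5 log₁₀ d − 5
log₁₀ d = (m − M)/5 + 1 = 2.1300
d = 10^2.1300 = 134.9 pc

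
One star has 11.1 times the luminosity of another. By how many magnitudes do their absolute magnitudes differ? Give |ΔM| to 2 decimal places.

|ΔM| ≈ 2.61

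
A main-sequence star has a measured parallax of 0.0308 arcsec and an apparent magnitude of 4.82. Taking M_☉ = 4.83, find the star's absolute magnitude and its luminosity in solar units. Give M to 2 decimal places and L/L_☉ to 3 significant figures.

d = 1/p = 1/0.0308″ = 32.47 pc
M = m − 5 log₁₀ d + 5 = 4.82 − 5·1.5114 + 5 = 2.263
M − M_☉ = 2.263 − 4.83 = -2.567
L/L_☉ = 10^(−0.4 × -2.567) = 10.64

M ≈ 2.26; L/L_☉ ≈ 10.6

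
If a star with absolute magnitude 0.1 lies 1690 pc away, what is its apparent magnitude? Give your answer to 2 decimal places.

m = M + 5 log₁₀ d − 5 = 0.1 + 5·3.2279 − 5 = 11.239

m ≈ 11.24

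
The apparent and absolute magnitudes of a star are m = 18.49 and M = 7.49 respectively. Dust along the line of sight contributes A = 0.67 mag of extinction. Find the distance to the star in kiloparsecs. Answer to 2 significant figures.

m − M = 5 log₁₀(d/10 pc) + A  ⇒  18.49 − (7.49) − 0.67 = 5 log₁₀(d/10)
10.330 = 5 log₁₀(d/10)
log₁₀ d = (m − M − A)/5 + 1 = 3.0660
d = 10^3.0660 = 1164 pc
= 1.164 kpc

d ≈ 1.2 kpc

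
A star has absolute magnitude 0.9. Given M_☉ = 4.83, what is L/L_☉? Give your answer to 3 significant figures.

M − M_☉ = 0.9 − 4.83 = -3.930
L/L_☉ = 10^(−0.4 (M − M_☉)) = 10^1.572 = 37.33

L/L_☉ ≈ 37.3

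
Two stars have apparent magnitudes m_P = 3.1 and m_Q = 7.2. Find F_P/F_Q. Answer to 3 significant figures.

Magnitude difference = -4.1
Flux ratio = 10^(−0.4 Δm) = 10^(−0.4 × -4.1) = 10^1.640 = 43.65

F_P/F_Q ≈ 43.7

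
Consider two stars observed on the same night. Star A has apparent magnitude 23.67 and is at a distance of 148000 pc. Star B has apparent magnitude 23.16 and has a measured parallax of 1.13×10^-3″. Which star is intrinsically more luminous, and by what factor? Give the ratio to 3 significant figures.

Star A is more luminous, by a factor of 17500.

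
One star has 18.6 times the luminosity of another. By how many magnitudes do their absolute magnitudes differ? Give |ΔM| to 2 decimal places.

Pogson: ΔM = −2.5 log₁₀(ratio) = −2.5 log₁₀(18.6) = −2.5 × 1.2695 = -3.174

|ΔM| ≈ 3.17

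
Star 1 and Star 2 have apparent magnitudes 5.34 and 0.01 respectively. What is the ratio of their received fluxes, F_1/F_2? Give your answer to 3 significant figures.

F_1/F_2 ≈ 7.38×10^-3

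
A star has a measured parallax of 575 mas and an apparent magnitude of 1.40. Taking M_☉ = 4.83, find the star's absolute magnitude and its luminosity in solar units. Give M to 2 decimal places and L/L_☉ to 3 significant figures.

M ≈ 5.20; L/L_☉ ≈ 0.712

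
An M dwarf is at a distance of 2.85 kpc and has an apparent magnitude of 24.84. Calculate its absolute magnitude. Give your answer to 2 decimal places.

d = 2.85 kpc = 2850 pc
5 log₁₀(d/10 pc) = 5 log₁₀(2850) − 5 = 12.274
M = m − 5 log₁₀(d/10) = 24.84 − 12.274 = 12.566

M ≈ 12.57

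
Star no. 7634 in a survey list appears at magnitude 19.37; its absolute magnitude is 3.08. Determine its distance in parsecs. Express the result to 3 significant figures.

Distance modulus: m − M = 19.37 − (3.08) = 16.290
m − M = 5 log₁₀ d − 5
log₁₀ d = (m − M)/5 + 1 = 4.2580
d = 10^4.2580 = 18110 pc

d ≈ 18100 pc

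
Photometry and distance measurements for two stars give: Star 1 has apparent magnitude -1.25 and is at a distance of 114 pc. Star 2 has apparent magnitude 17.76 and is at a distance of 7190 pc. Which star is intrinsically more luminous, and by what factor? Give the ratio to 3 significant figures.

Star 1 is more luminous, by a factor of 10100.

Star 1: M = m − 5 log₁₀ d + 5 = -1.25 − 5·2.0569 + 5 = -6.535
Star 2: M = m − 5 log₁₀ d + 5 = 17.76 − 5·3.8567 + 5 = 3.476
ΔM = M_1 − M_2 = -6.535 − (3.476) = -10.011; smaller M is more luminous → Star 1.
L ratio = 10^(0.4 |ΔM|) = 10^4.004 = 10100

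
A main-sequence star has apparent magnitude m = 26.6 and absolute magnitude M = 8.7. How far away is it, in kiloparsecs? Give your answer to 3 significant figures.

μ = m − M = 17.900
m − M = 5 log₁₀ d − 5
log₁₀ d = (m − M)/5 + 1 = 4.5800
d = 10^4.5800 = 38020 pc
= 38.02 kpc

d ≈ 38.0 kpc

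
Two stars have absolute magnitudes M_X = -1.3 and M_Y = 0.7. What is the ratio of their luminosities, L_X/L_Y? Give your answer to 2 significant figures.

L_X/L_Y ≈ 6.3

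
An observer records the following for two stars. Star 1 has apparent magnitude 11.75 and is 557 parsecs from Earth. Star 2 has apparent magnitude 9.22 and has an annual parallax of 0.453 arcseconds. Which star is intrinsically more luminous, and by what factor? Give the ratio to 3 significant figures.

Star 1 is more luminous, by a factor of 6190.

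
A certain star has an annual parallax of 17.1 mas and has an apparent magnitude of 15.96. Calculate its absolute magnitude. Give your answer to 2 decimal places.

p = 17.1 mas = 0.0171″ → d = 1/p = 58.48 pc
5 log₁₀(d/10 pc) = 5 log₁₀(58.48) − 5 = 3.835
M = m − 5 log₁₀(d/10) = 15.96 − 3.835 = 12.125

M ≈ 12.12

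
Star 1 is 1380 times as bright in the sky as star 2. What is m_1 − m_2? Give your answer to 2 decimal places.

m_1 − m_2 ≈ -7.85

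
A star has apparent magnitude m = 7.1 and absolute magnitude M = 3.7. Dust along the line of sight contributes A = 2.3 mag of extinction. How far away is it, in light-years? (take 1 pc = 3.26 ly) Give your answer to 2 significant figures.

d ≈ 54 ly

m − M = 5 log₁₀(d/10 pc) + A  ⇒  7.1 − (3.7) − 2.3 = 5 log₁₀(d/10)
1.100 = 5 log₁₀(d/10)
log₁₀ d = (m − M − A)/5 + 1 = 1.2200
d = 10^1.2200 = 16.60 pc
= 54.10 ly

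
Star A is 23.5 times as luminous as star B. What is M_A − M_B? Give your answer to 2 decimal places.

Pogson: ΔM = −2.5 log₁₀(ratio) = −2.5 log₁₀(23.5) = −2.5 × 1.3711 = -3.428
Star A is brighter, so it has the smaller magnitude: the difference is negative.

M_A − M_B ≈ -3.43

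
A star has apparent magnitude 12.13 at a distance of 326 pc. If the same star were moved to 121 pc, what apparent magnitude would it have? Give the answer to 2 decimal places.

Flux ∝ 1/d², so Δm = 5 log₁₀(d₂/d₁) = 5 log₁₀(121/326) = -2.152
m₂ = m₁ + Δm = 12.13 + (-2.152) = 9.978

m ≈ 9.98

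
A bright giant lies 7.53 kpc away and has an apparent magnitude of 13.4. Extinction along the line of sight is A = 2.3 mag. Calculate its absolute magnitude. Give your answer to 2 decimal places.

M ≈ -3.28

d = 7.53 kpc = 7530 pc
5 log₁₀(d/10 pc) = 5 log₁₀(7530) − 5 = 14.384
M = m − 5 log₁₀(d/10) − A = 13.4 − 14.384 − 2.3 = -3.284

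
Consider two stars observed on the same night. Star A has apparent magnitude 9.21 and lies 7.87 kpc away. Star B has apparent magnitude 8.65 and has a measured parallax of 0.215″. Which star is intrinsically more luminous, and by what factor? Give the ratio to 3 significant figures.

Star A is more luminous, by a factor of 1.71×10^6.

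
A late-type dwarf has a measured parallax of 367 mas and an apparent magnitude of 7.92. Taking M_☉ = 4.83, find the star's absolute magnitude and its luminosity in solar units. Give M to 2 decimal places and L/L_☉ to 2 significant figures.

d = 1/p = 1000/367 mas = 2.725 pc
M = m − 5 log₁₀ d + 5 = 7.92 − 5·0.4353 + 5 = 10.743
M − M_☉ = 10.743 − 4.83 = 5.913
L/L_☉ = 10^(−0.4 × 5.913) = 4.312×10^-3

M ≈ 10.74; L/L_☉ ≈ 4.3×10^-3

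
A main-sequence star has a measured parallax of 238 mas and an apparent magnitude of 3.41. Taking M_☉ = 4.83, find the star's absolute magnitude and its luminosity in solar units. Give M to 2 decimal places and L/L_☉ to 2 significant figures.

M ≈ 5.29; L/L_☉ ≈ 0.65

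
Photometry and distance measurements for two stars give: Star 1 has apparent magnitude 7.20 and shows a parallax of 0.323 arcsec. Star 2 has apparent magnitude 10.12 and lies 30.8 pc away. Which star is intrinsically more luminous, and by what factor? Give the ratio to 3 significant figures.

Star 2 is more luminous, by a factor of 6.72.

Star 1: d = 1/p = 1/0.323″ = 3.096 pc
Star 1: M = m − 5 log₁₀ d + 5 = 7.20 − 5·0.4908 + 5 = 9.746
Star 2: M = m − 5 log₁₀ d + 5 = 10.12 − 5·1.4886 + 5 = 7.677
ΔM = M_1 − M_2 = 9.746 − (7.677) = 2.069; smaller M is more luminous → Star 2.
L ratio = 10^(0.4 |ΔM|) = 10^0.828 = 6.722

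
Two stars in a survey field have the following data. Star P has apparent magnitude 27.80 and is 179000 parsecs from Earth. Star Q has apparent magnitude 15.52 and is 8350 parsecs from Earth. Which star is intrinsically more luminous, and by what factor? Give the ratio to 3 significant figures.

Star Q is more luminous, by a factor of 178.

Star P: M = m − 5 log₁₀ d + 5 = 27.80 − 5·5.2529 + 5 = 6.536
Star Q: M = m − 5 log₁₀ d + 5 = 15.52 − 5·3.9217 + 5 = 0.912
ΔM = M_P − M_Q = 6.536 − (0.912) = 5.624; smaller M is more luminous → Star Q.
L ratio = 10^(0.4 |ΔM|) = 10^2.250 = 177.7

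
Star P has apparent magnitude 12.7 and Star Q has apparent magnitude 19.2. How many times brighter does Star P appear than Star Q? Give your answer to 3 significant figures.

Δm = 12.7 − (19.2) = -6.5
Flux ratio = 10^(−0.4 Δm) = 10^(−0.4 × -6.5) = 10^2.600 = 398.1

398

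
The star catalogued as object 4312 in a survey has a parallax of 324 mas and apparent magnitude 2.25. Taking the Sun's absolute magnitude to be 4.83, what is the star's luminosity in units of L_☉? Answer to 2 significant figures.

L/L_☉ ≈ 1.0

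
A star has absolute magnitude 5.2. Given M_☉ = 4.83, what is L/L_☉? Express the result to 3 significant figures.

M − M_☉ = 5.2 − 4.83 = 0.370
L/L_☉ = 10^(−0.4 (M − M_☉)) = 10^-0.148 = 0.7112

L/L_☉ ≈ 0.711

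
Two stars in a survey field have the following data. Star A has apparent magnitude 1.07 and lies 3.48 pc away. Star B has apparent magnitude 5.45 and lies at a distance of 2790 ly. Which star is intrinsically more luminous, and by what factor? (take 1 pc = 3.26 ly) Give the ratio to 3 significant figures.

Star B is more luminous, by a factor of 1070.

Star A: M = m − 5 log₁₀ d + 5 = 1.07 − 5·0.5416 + 5 = 3.362
Star B: d = 2790 ly / 3.26 = 855.8 pc
Star B: M = m − 5 log₁₀ d + 5 = 5.45 − 5·2.9324 + 5 = -4.212
ΔM = M_A − M_B = 3.362 − (-4.212) = 7.574; smaller M is more luminous → Star B.
L ratio = 10^(0.4 |ΔM|) = 10^3.030 = 1071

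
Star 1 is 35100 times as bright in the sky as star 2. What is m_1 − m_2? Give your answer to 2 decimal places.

m_1 − m_2 ≈ -11.36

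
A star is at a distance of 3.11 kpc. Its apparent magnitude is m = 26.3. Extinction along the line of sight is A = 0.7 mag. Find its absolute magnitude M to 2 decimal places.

M ≈ 13.14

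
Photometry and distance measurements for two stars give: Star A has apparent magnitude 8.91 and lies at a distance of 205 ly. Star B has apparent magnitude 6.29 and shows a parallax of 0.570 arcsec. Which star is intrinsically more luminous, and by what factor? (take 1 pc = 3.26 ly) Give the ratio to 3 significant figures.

Star A: d = 205 ly / 3.26 = 62.88 pc
Star A: M = m − 5 log₁₀ d + 5 = 8.91 − 5·1.7985 + 5 = 4.917
Star B: d = 1/p = 1/0.570″ = 1.754 pc
Star B: M = m − 5 log₁₀ d + 5 = 6.29 − 5·0.2441 + 5 = 10.069
ΔM = M_A − M_B = 4.917 − (10.069) = -5.152; smaller M is more luminous → Star A.
L ratio = 10^(0.4 |ΔM|) = 10^2.061 = 115.0

Star A is more luminous, by a factor of 115.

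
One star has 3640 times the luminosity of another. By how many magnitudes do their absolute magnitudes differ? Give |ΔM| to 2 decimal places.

|ΔM| ≈ 8.90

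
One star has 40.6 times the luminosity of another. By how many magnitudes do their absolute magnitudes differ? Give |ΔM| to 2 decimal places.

|ΔM| ≈ 4.02

Pogson: ΔM = −2.5 log₁₀(ratio) = −2.5 log₁₀(40.6) = −2.5 × 1.6085 = -4.021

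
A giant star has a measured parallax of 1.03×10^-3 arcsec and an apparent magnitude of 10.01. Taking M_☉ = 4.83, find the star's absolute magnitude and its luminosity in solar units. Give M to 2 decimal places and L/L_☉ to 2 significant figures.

M ≈ 0.07; L/L_☉ ≈ 80

d = 1/p = 1/1.03×10^-3″ = 970.9 pc
M = m − 5 log₁₀ d + 5 = 10.01 − 5·2.9872 + 5 = 0.074
M − M_☉ = 0.074 − 4.83 = -4.756
L/L_☉ = 10^(−0.4 × -4.756) = 79.86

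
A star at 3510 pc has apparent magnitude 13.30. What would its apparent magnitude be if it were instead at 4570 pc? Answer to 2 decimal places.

Flux ∝ 1/d², so Δm = 5 log₁₀(d₂/d₁) = 5 log₁₀(4570/3510) = 0.573
m₂ = m₁ + Δm = 13.30 + (0.573) = 13.873

m ≈ 13.87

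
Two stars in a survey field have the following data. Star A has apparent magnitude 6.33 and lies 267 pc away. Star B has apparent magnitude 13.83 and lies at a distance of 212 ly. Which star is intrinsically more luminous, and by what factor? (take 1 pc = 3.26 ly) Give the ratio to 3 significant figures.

Star A: M = m − 5 log₁₀ d + 5 = 6.33 − 5·2.4265 + 5 = -0.803
Star B: d = 212 ly / 3.26 = 65.03 pc
Star B: M = m − 5 log₁₀ d + 5 = 13.83 − 5·1.8131 + 5 = 9.764
ΔM = M_A − M_B = -0.803 − (9.764) = -10.567; smaller M is more luminous → Star A.
L ratio = 10^(0.4 |ΔM|) = 10^4.227 = 16860

Star A is more luminous, by a factor of 16900.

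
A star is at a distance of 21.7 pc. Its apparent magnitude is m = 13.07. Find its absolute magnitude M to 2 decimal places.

M ≈ 11.39

5 log₁₀(d/10 pc) = 5 log₁₀(21.70) − 5 = 1.682
M = m − 5 log₁₀(d/10) = 13.07 − 1.682 = 11.388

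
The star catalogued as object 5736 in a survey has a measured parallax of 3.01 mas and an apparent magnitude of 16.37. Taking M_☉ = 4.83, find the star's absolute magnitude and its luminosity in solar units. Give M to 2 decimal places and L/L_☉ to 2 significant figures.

M ≈ 8.76; L/L_☉ ≈ 0.027

d = 1/p = 1000/3.01 mas = 332.2 pc
M = m − 5 log₁₀ d + 5 = 16.37 − 5·2.5214 + 5 = 8.763
M − M_☉ = 8.763 − 4.83 = 3.933
L/L_☉ = 10^(−0.4 × 3.933) = 0.02672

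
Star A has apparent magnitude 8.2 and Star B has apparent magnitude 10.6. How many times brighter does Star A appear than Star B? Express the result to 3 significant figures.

Δm = 8.2 − (10.6) = -2.4
Flux ratio = 10^(−0.4 Δm) = 10^(−0.4 × -2.4) = 10^0.960 = 9.120

9.12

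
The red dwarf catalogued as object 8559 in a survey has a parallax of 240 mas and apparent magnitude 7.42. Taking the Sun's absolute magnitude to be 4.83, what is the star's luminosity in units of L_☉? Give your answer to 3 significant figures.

L/L_☉ ≈ 0.0160

d = 1/p = 1000/240 mas = 4.167 pc
M = m − 5 log₁₀ d + 5 = 7.42 − 5·0.6198 + 5 = 9.321
M − M_☉ = 9.321 − 4.83 = 4.491
L/L_☉ = 10^(−0.4 × 4.491) = 0.01598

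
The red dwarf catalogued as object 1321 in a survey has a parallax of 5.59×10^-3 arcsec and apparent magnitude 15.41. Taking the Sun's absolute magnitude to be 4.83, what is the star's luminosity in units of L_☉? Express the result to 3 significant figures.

L/L_☉ ≈ 0.0188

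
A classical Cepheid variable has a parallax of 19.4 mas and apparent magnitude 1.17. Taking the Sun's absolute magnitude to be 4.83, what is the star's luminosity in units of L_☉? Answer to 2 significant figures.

L/L_☉ ≈ 770

d = 1/p = 1000/19.4 mas = 51.55 pc
M = m − 5 log₁₀ d + 5 = 1.17 − 5·1.7122 + 5 = -2.391
M − M_☉ = -2.391 − 4.83 = -7.221
L/L_☉ = 10^(−0.4 × -7.221) = 773.4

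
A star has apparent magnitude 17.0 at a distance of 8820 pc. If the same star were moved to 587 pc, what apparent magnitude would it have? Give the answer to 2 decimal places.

Flux ∝ 1/d², so Δm = 5 log₁₀(d₂/d₁) = 5 log₁₀(587/8820) = -5.884
m₂ = m₁ + Δm = 17.0 + (-5.884) = 11.116

m ≈ 11.12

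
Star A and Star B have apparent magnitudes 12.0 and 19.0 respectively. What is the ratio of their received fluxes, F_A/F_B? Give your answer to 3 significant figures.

Magnitude difference = -7.0
Flux ratio = 10^(−0.4 Δm) = 10^(−0.4 × -7.0) = 10^2.800 = 631.0

F_A/F_B ≈ 631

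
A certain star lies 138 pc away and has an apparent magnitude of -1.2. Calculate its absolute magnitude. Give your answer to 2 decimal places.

5 log₁₀(d/10 pc) = 5 log₁₀(138.0) − 5 = 5.699
M = m − 5 log₁₀(d/10) = -1.2 − 5.699 = -6.899

M ≈ -6.90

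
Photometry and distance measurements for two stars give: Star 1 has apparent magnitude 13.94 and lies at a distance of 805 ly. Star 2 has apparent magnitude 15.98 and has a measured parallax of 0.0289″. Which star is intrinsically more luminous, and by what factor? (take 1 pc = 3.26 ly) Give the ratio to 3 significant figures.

Star 1: d = 805 ly / 3.26 = 246.9 pc
Star 1: M = m − 5 log₁₀ d + 5 = 13.94 − 5·2.3926 + 5 = 6.977
Star 2: d = 1/p = 1/0.0289″ = 34.60 pc
Star 2: M = m − 5 log₁₀ d + 5 = 15.98 − 5·1.5391 + 5 = 13.284
ΔM = M_1 − M_2 = 6.977 − (13.284) = -6.307; smaller M is more luminous → Star 1.
L ratio = 10^(0.4 |ΔM|) = 10^2.523 = 333.4

Star 1 is more luminous, by a factor of 333.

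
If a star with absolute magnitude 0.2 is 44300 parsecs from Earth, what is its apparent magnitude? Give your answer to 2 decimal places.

m ≈ 18.43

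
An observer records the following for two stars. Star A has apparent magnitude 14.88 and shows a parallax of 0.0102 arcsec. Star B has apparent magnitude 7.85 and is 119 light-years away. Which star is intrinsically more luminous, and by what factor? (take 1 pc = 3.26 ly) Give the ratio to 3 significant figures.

Star A: d = 1/p = 1/0.0102″ = 98.04 pc
Star A: M = m − 5 log₁₀ d + 5 = 14.88 − 5·1.9914 + 5 = 9.923
Star B: d = 119 ly / 3.26 = 36.50 pc
Star B: M = m − 5 log₁₀ d + 5 = 7.85 − 5·1.5623 + 5 = 5.038
ΔM = M_A − M_B = 9.923 − (5.038) = 4.885; smaller M is more luminous → Star B.
L ratio = 10^(0.4 |ΔM|) = 10^1.954 = 89.92

Star B is more luminous, by a factor of 89.9.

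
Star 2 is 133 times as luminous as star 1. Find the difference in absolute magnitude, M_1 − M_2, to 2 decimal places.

M_1 − M_2 ≈ 5.31

Pogson: ΔM = −2.5 log₁₀(ratio) = −2.5 log₁₀(133) = −2.5 × 2.1239 = -5.310
Star 2 is brighter so has the smaller magnitude: M_1 − M_2 is positive.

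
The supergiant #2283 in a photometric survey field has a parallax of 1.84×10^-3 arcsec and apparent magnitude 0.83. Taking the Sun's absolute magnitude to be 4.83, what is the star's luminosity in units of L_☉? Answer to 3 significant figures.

d = 1/p = 1/1.84×10^-3″ = 543.5 pc
M = m − 5 log₁₀ d + 5 = 0.83 − 5·2.7352 + 5 = -7.846
M − M_☉ = -7.846 − 4.83 = -12.676
L/L_☉ = 10^(−0.4 × -12.676) = 117600

L/L_☉ ≈ 118000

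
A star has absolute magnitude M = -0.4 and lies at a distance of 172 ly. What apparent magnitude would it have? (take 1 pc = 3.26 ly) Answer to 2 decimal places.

d = 172 ly / 3.26 = 52.76 pc
m = M + 5 log₁₀ d − 5 = -0.4 + 5·1.7223 − 5 = 3.212

m ≈ 3.21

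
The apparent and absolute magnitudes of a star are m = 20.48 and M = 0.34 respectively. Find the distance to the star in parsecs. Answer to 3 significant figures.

d ≈ 107000 pc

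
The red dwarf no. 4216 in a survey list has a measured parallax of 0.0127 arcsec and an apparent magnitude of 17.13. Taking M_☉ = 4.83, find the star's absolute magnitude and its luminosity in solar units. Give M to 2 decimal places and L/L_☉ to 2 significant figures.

d = 1/p = 1/0.0127″ = 78.74 pc
M = m − 5 log₁₀ d + 5 = 17.13 − 5·1.8962 + 5 = 12.649
M − M_☉ = 12.649 − 4.83 = 7.819
L/L_☉ = 10^(−0.4 × 7.819) = 7.454×10^-4

M ≈ 12.65; L/L_☉ ≈ 7.5×10^-4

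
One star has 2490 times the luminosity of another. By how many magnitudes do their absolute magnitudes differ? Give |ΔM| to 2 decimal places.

Pogson: ΔM = −2.5 log₁₀(ratio) = −2.5 log₁₀(2490) = −2.5 × 3.3962 = -8.490

|ΔM| ≈ 8.49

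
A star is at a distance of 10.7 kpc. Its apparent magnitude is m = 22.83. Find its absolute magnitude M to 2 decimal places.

M ≈ 7.68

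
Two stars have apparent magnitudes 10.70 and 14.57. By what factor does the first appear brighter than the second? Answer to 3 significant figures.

35.3

Δm = 10.70 − (14.57) = -3.87
Flux ratio = 10^(−0.4 Δm) = 10^(−0.4 × -3.87) = 10^1.548 = 35.32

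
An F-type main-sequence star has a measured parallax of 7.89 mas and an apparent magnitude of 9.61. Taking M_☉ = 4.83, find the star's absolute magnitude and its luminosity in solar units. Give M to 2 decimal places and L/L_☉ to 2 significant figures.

M ≈ 4.10; L/L_☉ ≈ 2.0

d = 1/p = 1000/7.89 mas = 126.7 pc
M = m − 5 log₁₀ d + 5 = 9.61 − 5·2.1029 + 5 = 4.095
M − M_☉ = 4.095 − 4.83 = -0.735
L/L_☉ = 10^(−0.4 × -0.735) = 1.967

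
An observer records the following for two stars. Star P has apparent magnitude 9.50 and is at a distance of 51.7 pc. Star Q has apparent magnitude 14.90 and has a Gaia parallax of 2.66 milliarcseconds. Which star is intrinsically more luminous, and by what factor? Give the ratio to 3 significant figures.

Star P: M = m − 5 log₁₀ d + 5 = 9.50 − 5·1.7135 + 5 = 5.933
Star Q: p = 2.66 mas = 2.66×10^-3″ → d = 1/p = 375.9 pc
Star Q: M = m − 5 log₁₀ d + 5 = 14.90 − 5·2.5751 + 5 = 7.024
ΔM = M_P − M_Q = 5.933 − (7.024) = -1.092; smaller M is more luminous → Star P.
L ratio = 10^(0.4 |ΔM|) = 10^0.437 = 2.734

Star P is more luminous, by a factor of 2.73.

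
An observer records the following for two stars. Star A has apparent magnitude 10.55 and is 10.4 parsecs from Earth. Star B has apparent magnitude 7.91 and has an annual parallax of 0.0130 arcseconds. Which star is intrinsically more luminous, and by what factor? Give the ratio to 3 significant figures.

Star B is more luminous, by a factor of 622.

Star A: M = m − 5 log₁₀ d + 5 = 10.55 − 5·1.0170 + 5 = 10.465
Star B: d = 1/p = 1/0.0130″ = 76.92 pc
Star B: M = m − 5 log₁₀ d + 5 = 7.91 − 5·1.8861 + 5 = 3.480
ΔM = M_A − M_B = 10.465 − (3.480) = 6.985; smaller M is more luminous → Star B.
L ratio = 10^(0.4 |ΔM|) = 10^2.794 = 622.4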